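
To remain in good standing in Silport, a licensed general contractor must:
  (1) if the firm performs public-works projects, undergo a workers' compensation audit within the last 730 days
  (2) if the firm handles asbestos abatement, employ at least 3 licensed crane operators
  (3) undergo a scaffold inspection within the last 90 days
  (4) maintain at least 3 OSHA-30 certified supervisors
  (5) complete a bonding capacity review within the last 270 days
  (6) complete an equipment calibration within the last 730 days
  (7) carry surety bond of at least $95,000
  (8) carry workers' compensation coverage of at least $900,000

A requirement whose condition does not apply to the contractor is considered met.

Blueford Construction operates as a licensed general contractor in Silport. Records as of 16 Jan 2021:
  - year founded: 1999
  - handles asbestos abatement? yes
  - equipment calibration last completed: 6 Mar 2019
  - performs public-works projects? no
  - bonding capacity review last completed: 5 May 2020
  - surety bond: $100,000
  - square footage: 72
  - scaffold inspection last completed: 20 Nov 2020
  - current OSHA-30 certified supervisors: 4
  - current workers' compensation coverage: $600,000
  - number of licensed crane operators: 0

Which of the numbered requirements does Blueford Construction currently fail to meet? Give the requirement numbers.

1. condition 'performs public-works projects' does not hold → requirement n/a → met
2. condition 'handles asbestos abatement' holds; licensed crane operators 0 < 3 → not met
3. scaffold inspection 57 days ago vs limit 90 → met
4. OSHA-30 certified supervisors 4 ≥ 3 → met
5. bonding capacity review 256 days ago vs limit 270 → met
6. equipment calibration 682 days ago vs limit 730 → met
7. surety bond $100,000 ≥ $95,000 → met
8. workers' compensation coverage $600,000 < $900,000 → not met
Not met: 2, 8

2, 8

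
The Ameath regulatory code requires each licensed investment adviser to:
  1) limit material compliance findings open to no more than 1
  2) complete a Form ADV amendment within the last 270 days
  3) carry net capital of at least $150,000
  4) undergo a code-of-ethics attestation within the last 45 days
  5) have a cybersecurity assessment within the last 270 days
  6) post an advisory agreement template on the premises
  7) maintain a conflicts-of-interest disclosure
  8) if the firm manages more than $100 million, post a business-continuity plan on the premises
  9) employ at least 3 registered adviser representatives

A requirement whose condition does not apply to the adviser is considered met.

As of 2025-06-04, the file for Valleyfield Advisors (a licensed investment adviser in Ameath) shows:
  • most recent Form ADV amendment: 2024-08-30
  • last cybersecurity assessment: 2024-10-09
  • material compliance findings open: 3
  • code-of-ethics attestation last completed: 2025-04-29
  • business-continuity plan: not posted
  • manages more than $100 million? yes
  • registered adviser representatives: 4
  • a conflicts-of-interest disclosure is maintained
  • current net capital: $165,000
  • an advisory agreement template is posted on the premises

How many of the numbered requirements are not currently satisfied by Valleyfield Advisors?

1. material compliance findings open 3 > 1 → not met
2. Form ADV amendment 278 days ago vs limit 270 → not met
3. net capital $165,000 ≥ $150,000 → met
4. code-of-ethics attestation 36 days ago vs limit 45 → met
5. cybersecurity assessment 238 days ago vs limit 270 → met
6. advisory agreement template present → met
7. conflicts-of-interest disclosure present → met
8. condition 'manages more than $100 million' holds; business-continuity plan absent → not met
9. registered adviser representatives 4 ≥ 3 → met
Not met: 3 of 9

3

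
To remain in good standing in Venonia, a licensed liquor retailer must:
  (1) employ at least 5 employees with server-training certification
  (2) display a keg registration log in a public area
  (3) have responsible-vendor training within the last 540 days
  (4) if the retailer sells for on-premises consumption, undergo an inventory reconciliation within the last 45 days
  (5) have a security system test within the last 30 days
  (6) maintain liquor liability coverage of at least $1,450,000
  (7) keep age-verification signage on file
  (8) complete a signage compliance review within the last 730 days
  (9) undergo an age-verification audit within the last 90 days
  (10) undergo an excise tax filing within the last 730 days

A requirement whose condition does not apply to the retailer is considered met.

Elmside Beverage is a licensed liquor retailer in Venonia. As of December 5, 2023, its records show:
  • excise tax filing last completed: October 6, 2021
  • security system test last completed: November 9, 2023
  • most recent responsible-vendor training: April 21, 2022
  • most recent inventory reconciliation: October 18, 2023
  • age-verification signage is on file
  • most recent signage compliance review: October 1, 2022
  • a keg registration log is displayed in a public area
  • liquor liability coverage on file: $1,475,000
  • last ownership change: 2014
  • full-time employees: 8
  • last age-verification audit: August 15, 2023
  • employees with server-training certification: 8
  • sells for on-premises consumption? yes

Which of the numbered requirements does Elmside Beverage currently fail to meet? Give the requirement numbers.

3, 4, 9, 10

1. employees with server-training certification 8 ≥ 5 → met
2. keg registration log present → met
3. responsible-vendor training 593 days ago vs limit 540 → not met
4. condition 'sells for on-premises consumption' holds; inventory reconciliation 48 days ago vs limit 45 → not met
5. security system test 26 days ago vs limit 30 → met
6. liquor liability coverage $1,475,000 ≥ $1,450,000 → met
7. age-verification signage present → met
8. signage compliance review 430 days ago vs limit 730 → met
9. age-verification audit 112 days ago vs limit 90 → not met
10. excise tax filing 790 days ago vs limit 730 → not met
Not met: 3, 4, 9, 10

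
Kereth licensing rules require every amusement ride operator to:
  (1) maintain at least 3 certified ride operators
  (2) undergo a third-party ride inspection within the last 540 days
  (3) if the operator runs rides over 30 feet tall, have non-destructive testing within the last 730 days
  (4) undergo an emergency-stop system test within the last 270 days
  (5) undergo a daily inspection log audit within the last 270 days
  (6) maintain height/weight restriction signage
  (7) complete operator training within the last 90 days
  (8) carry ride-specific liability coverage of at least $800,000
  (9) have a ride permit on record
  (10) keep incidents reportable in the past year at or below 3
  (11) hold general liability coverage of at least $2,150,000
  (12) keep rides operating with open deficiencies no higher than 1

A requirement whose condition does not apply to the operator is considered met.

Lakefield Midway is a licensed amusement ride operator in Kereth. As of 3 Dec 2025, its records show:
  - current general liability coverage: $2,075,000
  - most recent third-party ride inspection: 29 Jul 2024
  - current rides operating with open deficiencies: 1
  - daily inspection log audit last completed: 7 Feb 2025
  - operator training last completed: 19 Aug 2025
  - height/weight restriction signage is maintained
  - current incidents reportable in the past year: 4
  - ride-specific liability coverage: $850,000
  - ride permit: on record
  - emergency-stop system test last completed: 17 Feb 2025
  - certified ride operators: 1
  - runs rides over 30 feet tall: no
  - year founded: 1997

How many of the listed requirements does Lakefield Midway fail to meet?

6

1. certified ride operators 1 < 3 → not met
2. third-party ride inspection 492 days ago vs limit 540 → met
3. condition 'runs rides over 30 feet tall' does not hold → requirement n/a → met
4. emergency-stop system test 289 days ago vs limit 270 → not met
5. daily inspection log audit 299 days ago vs limit 270 → not met
6. height/weight restriction signage present → met
7. operator training 106 days ago vs limit 90 → not met
8. ride-specific liability coverage $850,000 ≥ $800,000 → met
9. ride permit present → met
10. incidents reportable in the past year 4 > 3 → not met
11. general liability coverage $2,075,000 < $2,150,000 → not met
12. rides operating with open deficiencies 1 ≤ 1 → met
Not met: 6 of 12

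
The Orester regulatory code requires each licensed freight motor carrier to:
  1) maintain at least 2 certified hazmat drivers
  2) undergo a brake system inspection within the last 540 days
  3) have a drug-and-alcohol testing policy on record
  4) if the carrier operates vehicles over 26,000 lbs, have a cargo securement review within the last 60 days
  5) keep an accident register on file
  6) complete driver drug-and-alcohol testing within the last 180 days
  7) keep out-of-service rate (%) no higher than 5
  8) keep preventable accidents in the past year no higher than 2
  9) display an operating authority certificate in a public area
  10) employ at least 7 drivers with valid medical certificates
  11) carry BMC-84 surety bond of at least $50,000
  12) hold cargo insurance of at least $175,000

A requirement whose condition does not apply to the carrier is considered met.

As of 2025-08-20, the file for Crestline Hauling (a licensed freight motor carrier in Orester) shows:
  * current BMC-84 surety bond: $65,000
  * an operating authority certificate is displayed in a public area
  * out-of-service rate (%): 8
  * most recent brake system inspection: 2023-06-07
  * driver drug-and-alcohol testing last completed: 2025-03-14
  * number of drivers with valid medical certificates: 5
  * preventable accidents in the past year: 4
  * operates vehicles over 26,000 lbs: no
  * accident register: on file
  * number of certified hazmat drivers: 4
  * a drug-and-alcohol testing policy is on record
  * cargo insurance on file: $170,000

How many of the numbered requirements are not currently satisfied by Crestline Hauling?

1. certified hazmat drivers 4 ≥ 2 → met
2. brake system inspection 805 days ago vs limit 540 → not met
3. drug-and-alcohol testing policy present → met
4. condition 'operates vehicles over 26,000 lbs' does not hold → requirement n/a → met
5. accident register present → met
6. driver drug-and-alcohol testing 159 days ago vs limit 180 → met
7. out-of-service rate (%) 8 > 5 → not met
8. preventable accidents in the past year 4 > 2 → not met
9. operating authority certificate present → met
10. drivers with valid medical certificates 5 < 7 → not met
11. BMC-84 surety bond $65,000 ≥ $50,000 → met
12. cargo insurance $170,000 < $175,000 → not met
Not met: 5 of 12

5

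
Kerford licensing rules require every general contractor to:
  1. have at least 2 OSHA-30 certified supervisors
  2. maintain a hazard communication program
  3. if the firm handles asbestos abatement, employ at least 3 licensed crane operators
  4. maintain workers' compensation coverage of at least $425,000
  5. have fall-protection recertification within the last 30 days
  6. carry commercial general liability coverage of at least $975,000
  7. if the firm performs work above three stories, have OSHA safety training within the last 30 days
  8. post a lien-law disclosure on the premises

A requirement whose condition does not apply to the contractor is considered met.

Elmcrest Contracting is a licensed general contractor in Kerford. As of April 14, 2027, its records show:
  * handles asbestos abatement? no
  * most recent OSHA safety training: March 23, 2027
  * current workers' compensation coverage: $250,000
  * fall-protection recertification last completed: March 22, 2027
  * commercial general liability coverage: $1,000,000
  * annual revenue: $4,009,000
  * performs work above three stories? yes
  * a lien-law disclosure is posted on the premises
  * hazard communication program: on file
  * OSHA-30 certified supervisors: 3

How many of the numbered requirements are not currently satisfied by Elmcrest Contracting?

1. OSHA-30 certified supervisors 3 ≥ 2 → met
2. hazard communication program present → met
3. condition 'handles asbestos abatement' does not hold → requirement n/a → met
4. workers' compensation coverage $250,000 < $425,000 → not met
5. fall-protection recertification 23 days ago vs limit 30 → met
6. commercial general liability coverage $1,000,000 ≥ $975,000 → met
7. condition 'performs work above three stories' holds; OSHA safety training 22 days ago vs limit 30 → met
8. lien-law disclosure present → met
Not met: 1 of 8

1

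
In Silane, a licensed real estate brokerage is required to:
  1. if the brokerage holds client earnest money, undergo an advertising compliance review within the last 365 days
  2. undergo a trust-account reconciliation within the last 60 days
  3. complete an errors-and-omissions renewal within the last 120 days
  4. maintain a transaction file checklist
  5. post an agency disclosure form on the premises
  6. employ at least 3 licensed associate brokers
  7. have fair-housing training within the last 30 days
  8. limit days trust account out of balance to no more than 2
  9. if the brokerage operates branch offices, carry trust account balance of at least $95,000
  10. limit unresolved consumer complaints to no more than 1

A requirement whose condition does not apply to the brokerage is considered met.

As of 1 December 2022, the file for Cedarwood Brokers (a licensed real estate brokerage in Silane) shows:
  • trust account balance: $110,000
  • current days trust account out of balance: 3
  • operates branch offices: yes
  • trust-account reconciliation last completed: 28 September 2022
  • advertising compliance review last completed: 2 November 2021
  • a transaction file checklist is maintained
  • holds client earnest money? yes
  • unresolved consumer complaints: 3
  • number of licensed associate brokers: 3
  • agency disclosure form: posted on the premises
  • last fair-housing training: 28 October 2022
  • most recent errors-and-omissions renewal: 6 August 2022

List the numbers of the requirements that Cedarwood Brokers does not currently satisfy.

1, 2, 7, 8, 10

1. condition 'holds client earnest money' holds; advertising compliance review 394 days ago vs limit 365 → not met
2. trust-account reconciliation 64 days ago vs limit 60 → not met
3. errors-and-omissions renewal 117 days ago vs limit 120 → met
4. transaction file checklist present → met
5. agency disclosure form present → met
6. licensed associate brokers 3 ≥ 3 → met
7. fair-housing training 34 days ago vs limit 30 → not met
8. days trust account out of balance 3 > 2 → not met
9. condition 'operates branch offices' holds; trust account balance $110,000 ≥ $95,000 → met
10. unresolved consumer complaints 3 > 1 → not met
Not met: 1, 2, 7, 8, 10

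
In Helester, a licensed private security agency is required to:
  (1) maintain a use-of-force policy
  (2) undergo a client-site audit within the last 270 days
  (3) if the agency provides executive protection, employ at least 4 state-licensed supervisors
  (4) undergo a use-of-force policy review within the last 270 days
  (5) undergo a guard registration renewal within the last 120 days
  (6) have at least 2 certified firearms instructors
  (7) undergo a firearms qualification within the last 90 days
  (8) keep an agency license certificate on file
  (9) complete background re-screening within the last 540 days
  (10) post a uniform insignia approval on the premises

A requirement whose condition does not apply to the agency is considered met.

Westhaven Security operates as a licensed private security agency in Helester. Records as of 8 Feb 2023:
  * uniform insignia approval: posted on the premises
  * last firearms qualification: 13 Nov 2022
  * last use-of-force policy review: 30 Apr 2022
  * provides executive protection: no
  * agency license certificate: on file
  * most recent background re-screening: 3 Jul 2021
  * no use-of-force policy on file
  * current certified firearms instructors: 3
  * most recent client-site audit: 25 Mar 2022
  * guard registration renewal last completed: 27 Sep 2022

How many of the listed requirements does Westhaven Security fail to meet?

5

1. use-of-force policy absent → not met
2. client-site audit 320 days ago vs limit 270 → not met
3. condition 'provides executive protection' does not hold → requirement n/a → met
4. use-of-force policy review 284 days ago vs limit 270 → not met
5. guard registration renewal 134 days ago vs limit 120 → not met
6. certified firearms instructors 3 ≥ 2 → met
7. firearms qualification 87 days ago vs limit 90 → met
8. agency license certificate present → met
9. background re-screening 585 days ago vs limit 540 → not met
10. uniform insignia approval present → met
Not met: 5 of 10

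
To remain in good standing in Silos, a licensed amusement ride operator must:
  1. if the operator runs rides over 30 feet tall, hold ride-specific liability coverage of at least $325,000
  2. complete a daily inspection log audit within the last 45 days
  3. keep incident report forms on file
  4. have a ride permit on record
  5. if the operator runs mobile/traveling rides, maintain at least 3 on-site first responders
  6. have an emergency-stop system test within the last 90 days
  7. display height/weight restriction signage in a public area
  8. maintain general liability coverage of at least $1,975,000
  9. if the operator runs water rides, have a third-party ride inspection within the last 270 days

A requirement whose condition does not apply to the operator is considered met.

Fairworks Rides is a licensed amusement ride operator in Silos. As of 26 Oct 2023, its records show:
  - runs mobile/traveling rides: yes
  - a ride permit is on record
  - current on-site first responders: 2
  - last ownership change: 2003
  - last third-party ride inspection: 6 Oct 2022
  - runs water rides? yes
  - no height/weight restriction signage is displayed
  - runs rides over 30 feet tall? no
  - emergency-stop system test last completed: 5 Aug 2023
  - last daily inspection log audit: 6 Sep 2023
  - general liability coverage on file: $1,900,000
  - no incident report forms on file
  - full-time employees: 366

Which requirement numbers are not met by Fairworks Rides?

1. condition 'runs rides over 30 feet tall' does not hold → requirement n/a → met
2. daily inspection log audit 50 days ago vs limit 45 → not met
3. incident report forms absent → not met
4. ride permit present → met
5. condition 'runs mobile/traveling rides' holds; on-site first responders 2 < 3 → not met
6. emergency-stop system test 82 days ago vs limit 90 → met
7. height/weight restriction signage absent → not met
8. general liability coverage $1,900,000 < $1,975,000 → not met
9. condition 'runs water rides' holds; third-party ride inspection 385 days ago vs limit 270 → not met
Not met: 2, 3, 5, 7, 8, 9

2, 3, 5, 7, 8, 9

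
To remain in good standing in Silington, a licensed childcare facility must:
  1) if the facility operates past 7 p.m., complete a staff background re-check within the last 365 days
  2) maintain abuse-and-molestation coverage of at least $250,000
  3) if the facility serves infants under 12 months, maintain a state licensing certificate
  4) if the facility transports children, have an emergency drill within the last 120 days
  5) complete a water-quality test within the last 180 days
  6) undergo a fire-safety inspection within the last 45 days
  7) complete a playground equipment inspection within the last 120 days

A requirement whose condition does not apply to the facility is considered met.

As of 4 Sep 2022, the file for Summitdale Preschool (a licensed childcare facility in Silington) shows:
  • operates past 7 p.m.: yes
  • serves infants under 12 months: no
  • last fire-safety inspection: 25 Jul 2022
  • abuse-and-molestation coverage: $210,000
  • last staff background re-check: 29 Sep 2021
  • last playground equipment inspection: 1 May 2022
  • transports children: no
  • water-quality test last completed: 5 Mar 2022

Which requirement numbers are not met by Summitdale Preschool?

1. condition 'operates past 7 p.m.' holds; staff background re-check 340 days ago vs limit 365 → met
2. abuse-and-molestation coverage $210,000 < $250,000 → not met
3. condition 'serves infants under 12 months' does not hold → requirement n/a → met
4. condition 'transports children' does not hold → requirement n/a → met
5. water-quality test 183 days ago vs limit 180 → not met
6. fire-safety inspection 41 days ago vs limit 45 → met
7. playground equipment inspection 126 days ago vs limit 120 → not met
Not met: 2, 5, 7

2, 5, 7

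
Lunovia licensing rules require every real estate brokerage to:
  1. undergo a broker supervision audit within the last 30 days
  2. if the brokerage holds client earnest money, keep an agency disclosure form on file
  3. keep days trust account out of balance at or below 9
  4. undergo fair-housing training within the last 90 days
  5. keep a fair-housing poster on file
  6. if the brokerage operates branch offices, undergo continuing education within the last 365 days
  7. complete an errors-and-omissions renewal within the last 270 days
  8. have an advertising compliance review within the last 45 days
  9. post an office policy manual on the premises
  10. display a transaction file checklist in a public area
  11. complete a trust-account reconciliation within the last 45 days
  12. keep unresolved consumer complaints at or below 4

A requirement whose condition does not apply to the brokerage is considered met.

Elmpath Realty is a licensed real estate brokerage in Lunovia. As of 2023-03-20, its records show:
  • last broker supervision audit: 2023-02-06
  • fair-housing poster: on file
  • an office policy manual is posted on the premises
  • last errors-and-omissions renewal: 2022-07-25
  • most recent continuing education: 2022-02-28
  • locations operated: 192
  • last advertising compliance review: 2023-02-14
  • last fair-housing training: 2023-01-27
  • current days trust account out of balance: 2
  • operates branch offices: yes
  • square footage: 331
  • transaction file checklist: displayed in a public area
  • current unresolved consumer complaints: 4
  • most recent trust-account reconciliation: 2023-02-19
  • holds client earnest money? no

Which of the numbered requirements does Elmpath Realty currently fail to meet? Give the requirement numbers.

1, 6

1. broker supervision audit 42 days ago vs limit 30 → not met
2. condition 'holds client earnest money' does not hold → requirement n/a → met
3. days trust account out of balance 2 ≤ 9 → met
4. fair-housing training 52 days ago vs limit 90 → met
5. fair-housing poster present → met
6. condition 'operates branch offices' holds; continuing education 385 days ago vs limit 365 → not met
7. errors-and-omissions renewal 238 days ago vs limit 270 → met
8. advertising compliance review 34 days ago vs limit 45 → met
9. office policy manual present → met
10. transaction file checklist present → met
11. trust-account reconciliation 29 days ago vs limit 45 → met
12. unresolved consumer complaints 4 ≤ 4 → met
Not met: 1, 6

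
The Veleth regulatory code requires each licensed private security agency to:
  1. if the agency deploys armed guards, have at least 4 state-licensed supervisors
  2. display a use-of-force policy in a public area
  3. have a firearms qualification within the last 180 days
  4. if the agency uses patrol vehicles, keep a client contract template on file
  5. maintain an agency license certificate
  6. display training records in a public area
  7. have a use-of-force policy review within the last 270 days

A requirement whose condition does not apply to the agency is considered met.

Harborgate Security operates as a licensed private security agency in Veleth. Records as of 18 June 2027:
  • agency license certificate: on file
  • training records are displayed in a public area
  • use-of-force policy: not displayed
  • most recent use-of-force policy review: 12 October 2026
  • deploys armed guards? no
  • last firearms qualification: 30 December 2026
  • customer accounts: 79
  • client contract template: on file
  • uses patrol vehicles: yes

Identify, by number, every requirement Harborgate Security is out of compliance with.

2

1. condition 'deploys armed guards' does not hold → requirement n/a → met
2. use-of-force policy absent → not met
3. firearms qualification 170 days ago vs limit 180 → met
4. condition 'uses patrol vehicles' holds; client contract template present → met
5. agency license certificate present → met
6. training records present → met
7. use-of-force policy review 249 days ago vs limit 270 → met
Not met: 2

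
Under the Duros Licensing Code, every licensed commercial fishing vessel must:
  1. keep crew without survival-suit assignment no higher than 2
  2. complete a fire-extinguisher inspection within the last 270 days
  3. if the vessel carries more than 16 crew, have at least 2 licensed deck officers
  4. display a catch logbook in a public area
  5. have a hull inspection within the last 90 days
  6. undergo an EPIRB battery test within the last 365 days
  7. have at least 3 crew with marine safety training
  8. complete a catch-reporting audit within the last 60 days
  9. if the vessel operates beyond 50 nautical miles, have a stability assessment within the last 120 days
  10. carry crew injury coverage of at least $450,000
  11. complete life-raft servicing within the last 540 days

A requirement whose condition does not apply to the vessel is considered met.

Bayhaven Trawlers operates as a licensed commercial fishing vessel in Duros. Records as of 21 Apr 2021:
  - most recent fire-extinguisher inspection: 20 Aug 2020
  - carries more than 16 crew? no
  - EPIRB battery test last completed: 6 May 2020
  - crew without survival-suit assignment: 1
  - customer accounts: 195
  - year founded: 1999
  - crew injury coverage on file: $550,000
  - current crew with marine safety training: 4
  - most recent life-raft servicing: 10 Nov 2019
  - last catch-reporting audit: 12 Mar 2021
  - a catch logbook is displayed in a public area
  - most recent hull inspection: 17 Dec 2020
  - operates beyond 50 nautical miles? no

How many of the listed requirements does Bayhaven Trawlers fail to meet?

1. crew without survival-suit assignment 1 ≤ 2 → met
2. fire-extinguisher inspection 244 days ago vs limit 270 → met
3. condition 'carries more than 16 crew' does not hold → requirement n/a → met
4. catch logbook present → met
5. hull inspection 125 days ago vs limit 90 → not met
6. EPIRB battery test 350 days ago vs limit 365 → met
7. crew with marine safety training 4 ≥ 3 → met
8. catch-reporting audit 40 days ago vs limit 60 → met
9. condition 'operates beyond 50 nautical miles' does not hold → requirement n/a → met
10. crew injury coverage $550,000 ≥ $450,000 → met
11. life-raft servicing 528 days ago vs limit 540 → met
Not met: 1 of 11

1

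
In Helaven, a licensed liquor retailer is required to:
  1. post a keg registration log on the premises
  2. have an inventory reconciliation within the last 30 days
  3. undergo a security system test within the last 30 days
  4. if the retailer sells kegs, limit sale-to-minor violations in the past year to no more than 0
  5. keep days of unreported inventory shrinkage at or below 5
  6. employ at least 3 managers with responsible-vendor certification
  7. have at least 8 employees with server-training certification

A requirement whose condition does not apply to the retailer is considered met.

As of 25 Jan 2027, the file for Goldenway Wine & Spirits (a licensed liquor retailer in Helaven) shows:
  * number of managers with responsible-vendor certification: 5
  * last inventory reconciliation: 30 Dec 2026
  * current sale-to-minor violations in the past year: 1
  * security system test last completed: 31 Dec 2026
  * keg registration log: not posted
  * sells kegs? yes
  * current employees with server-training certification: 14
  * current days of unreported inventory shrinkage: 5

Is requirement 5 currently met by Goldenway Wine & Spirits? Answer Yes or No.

Yes

5. days of unreported inventory shrinkage 5 ≤ 5 → met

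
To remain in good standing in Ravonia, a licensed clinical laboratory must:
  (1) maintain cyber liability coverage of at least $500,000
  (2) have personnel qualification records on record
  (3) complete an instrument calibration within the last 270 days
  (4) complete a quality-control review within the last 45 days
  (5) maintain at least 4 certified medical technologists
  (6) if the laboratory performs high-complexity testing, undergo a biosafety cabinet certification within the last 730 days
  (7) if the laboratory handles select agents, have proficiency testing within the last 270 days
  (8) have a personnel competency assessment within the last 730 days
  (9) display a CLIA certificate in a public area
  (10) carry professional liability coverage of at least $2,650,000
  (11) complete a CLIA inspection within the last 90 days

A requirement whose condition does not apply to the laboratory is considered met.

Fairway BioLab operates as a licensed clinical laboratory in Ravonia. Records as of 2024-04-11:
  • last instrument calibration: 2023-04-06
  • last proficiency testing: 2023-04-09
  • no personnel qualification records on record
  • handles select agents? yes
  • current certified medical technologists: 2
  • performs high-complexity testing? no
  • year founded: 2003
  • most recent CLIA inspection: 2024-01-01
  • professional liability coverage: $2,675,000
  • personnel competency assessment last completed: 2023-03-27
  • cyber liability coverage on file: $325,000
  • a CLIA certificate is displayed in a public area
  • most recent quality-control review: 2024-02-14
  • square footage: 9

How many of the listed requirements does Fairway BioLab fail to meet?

1. cyber liability coverage $325,000 < $500,000 → not met
2. personnel qualification records absent → not met
3. instrument calibration 371 days ago vs limit 270 → not met
4. quality-control review 57 days ago vs limit 45 → not met
5. certified medical technologists 2 < 4 → not met
6. condition 'performs high-complexity testing' does not hold → requirement n/a → met
7. condition 'handles select agents' holds; proficiency testing 368 days ago vs limit 270 → not met
8. personnel competency assessment 381 days ago vs limit 730 → met
9. CLIA certificate present → met
10. professional liability coverage $2,675,000 ≥ $2,650,000 → met
11. CLIA inspection 101 days ago vs limit 90 → not met
Not met: 7 of 11

7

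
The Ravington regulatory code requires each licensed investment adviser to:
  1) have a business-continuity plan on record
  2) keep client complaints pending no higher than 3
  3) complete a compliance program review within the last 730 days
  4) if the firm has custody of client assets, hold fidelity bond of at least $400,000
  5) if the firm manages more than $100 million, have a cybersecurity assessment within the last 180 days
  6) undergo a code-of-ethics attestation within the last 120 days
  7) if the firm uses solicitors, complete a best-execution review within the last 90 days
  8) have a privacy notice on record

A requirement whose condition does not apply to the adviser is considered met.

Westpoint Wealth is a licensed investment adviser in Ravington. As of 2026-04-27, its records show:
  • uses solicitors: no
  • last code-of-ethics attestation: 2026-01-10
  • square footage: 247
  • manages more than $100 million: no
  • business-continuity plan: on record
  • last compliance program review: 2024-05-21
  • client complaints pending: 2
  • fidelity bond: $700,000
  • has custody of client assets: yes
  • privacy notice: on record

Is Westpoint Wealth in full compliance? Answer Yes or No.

1. business-continuity plan present → met
2. client complaints pending 2 ≤ 3 → met
3. compliance program review 706 days ago vs limit 730 → met
4. condition 'has custody of client assets' holds; fidelity bond $700,000 ≥ $400,000 → met
5. condition 'manages more than $100 million' does not hold → requirement n/a → met
6. code-of-ethics attestation 107 days ago vs limit 120 → met
7. condition 'uses solicitors' does not hold → requirement n/a → met
8. privacy notice present → met
All met.

Yes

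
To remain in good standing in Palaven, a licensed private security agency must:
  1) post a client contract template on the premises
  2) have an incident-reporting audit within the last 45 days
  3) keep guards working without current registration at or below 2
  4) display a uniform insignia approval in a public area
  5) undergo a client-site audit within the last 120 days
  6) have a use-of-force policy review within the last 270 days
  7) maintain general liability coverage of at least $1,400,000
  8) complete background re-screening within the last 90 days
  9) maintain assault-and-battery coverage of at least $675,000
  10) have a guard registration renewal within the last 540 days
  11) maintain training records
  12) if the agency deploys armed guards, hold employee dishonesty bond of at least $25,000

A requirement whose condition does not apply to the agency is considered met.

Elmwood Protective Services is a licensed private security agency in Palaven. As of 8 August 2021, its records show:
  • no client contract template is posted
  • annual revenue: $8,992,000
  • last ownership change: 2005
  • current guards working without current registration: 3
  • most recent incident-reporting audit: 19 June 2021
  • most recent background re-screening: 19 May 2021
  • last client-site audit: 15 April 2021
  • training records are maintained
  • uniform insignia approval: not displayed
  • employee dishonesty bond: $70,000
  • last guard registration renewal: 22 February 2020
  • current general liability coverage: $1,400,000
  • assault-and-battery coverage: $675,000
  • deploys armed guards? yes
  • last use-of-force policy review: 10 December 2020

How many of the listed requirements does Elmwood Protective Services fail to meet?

1. client contract template absent → not met
2. incident-reporting audit 50 days ago vs limit 45 → not met
3. guards working without current registration 3 > 2 → not met
4. uniform insignia approval absent → not met
5. client-site audit 115 days ago vs limit 120 → met
6. use-of-force policy review 241 days ago vs limit 270 → met
7. general liability coverage $1,400,000 ≥ $1,400,000 → met
8. background re-screening 81 days ago vs limit 90 → met
9. assault-and-battery coverage $675,000 ≥ $675,000 → met
10. guard registration renewal 533 days ago vs limit 540 → met
11. training records present → met
12. condition 'deploys armed guards' holds; employee dishonesty bond $70,000 ≥ $25,000 → met
Not met: 4 of 12

4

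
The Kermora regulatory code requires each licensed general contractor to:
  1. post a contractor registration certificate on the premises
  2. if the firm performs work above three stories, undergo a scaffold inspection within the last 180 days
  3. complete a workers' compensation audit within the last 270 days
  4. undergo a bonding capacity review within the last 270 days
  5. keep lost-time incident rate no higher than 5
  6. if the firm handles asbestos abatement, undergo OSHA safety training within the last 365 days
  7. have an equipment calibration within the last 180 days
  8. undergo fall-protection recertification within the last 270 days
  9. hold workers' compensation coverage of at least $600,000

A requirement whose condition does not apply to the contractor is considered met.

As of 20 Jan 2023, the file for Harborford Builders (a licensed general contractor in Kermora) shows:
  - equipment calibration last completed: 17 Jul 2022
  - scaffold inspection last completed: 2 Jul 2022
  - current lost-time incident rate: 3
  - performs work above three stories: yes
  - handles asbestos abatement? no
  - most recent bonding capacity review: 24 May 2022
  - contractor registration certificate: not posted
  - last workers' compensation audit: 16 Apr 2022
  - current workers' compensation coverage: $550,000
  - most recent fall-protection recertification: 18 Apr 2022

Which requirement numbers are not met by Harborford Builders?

1, 2, 3, 7, 8, 9

1. contractor registration certificate absent → not met
2. condition 'performs work above three stories' holds; scaffold inspection 202 days ago vs limit 180 → not met
3. workers' compensation audit 279 days ago vs limit 270 → not met
4. bonding capacity review 241 days ago vs limit 270 → met
5. lost-time incident rate 3 ≤ 5 → met
6. condition 'handles asbestos abatement' does not hold → requirement n/a → met
7. equipment calibration 187 days ago vs limit 180 → not met
8. fall-protection recertification 277 days ago vs limit 270 → not met
9. workers' compensation coverage $550,000 < $600,000 → not met
Not met: 1, 2, 3, 7, 8, 9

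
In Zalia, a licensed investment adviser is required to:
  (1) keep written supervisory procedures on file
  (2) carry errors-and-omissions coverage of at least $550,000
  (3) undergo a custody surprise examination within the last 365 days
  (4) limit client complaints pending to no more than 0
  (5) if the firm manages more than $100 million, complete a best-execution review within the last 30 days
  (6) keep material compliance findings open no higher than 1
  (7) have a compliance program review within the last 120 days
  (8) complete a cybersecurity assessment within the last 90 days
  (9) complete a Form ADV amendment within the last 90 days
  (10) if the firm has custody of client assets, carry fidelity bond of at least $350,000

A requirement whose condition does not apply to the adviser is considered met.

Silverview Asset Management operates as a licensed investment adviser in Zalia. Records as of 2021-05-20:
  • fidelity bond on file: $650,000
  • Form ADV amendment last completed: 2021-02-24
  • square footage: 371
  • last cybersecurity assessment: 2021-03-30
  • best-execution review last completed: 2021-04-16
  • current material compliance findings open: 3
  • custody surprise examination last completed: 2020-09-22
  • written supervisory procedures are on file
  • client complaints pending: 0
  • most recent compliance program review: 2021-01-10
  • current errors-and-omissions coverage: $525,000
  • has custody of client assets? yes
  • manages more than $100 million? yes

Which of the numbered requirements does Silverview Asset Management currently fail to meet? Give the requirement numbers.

1. written supervisory procedures present → met
2. errors-and-omissions coverage $525,000 < $550,000 → not met
3. custody surprise examination 240 days ago vs limit 365 → met
4. client complaints pending 0 ≤ 0 → met
5. condition 'manages more than $100 million' holds; best-execution review 34 days ago vs limit 30 → not met
6. material compliance findings open 3 > 1 → not met
7. compliance program review 130 days ago vs limit 120 → not met
8. cybersecurity assessment 51 days ago vs limit 90 → met
9. Form ADV amendment 85 days ago vs limit 90 → met
10. condition 'has custody of client assets' holds; fidelity bond $650,000 ≥ $350,000 → met
Not met: 2, 5, 6, 7

2, 5, 6, 7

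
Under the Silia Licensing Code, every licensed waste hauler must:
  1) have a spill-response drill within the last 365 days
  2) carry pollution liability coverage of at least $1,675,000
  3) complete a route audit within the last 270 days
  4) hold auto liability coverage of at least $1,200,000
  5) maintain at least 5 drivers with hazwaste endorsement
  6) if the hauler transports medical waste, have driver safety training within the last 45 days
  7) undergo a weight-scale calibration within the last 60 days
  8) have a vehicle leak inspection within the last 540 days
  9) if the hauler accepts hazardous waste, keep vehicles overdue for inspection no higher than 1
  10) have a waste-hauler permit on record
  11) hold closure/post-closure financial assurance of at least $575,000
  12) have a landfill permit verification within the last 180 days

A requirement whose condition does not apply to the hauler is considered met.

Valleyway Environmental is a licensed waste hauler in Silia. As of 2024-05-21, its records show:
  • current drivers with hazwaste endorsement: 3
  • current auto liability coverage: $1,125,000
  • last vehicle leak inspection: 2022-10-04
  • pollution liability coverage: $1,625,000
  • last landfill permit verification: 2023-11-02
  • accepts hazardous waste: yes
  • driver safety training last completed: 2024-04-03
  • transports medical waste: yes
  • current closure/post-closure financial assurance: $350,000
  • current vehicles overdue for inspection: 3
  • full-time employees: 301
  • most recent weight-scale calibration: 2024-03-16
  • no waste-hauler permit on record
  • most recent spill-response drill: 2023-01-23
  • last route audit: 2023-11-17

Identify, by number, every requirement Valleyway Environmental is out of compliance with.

1, 2, 4, 5, 6, 7, 8, 9, 10, 11, 12

1. spill-response drill 484 days ago vs limit 365 → not met
2. pollution liability coverage $1,625,000 < $1,675,000 → not met
3. route audit 186 days ago vs limit 270 → met
4. auto liability coverage $1,125,000 < $1,200,000 → not met
5. drivers with hazwaste endorsement 3 < 5 → not met
6. condition 'transports medical waste' holds; driver safety training 48 days ago vs limit 45 → not met
7. weight-scale calibration 66 days ago vs limit 60 → not met
8. vehicle leak inspection 595 days ago vs limit 540 → not met
9. condition 'accepts hazardous waste' holds; vehicles overdue for inspection 3 > 1 → not met
10. waste-hauler permit absent → not met
11. closure/post-closure financial assurance $350,000 < $575,000 → not met
12. landfill permit verification 201 days ago vs limit 180 → not met
Not met: 1, 2, 4, 5, 6, 7, 8, 9, 10, 11, 12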